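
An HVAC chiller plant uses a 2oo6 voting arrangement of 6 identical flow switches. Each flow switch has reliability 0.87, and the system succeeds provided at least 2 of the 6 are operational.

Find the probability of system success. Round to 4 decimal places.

R = Σ_{i=2}^{6} C(6,i) p^i (1−p)^{6−i} with p = 0.87
C(6,2)·0.87^2·0.13^4 = 0.003243
C(6,3)·0.87^3·0.13^3 = 0.028935
C(6,4)·0.87^4·0.13^2 = 0.145230
C(6,5)·0.87^5·0.13^1 = 0.388768
C(6,6)·0.87^6·0.13^0 = 0.433626
Sum = 0.9998

0.9998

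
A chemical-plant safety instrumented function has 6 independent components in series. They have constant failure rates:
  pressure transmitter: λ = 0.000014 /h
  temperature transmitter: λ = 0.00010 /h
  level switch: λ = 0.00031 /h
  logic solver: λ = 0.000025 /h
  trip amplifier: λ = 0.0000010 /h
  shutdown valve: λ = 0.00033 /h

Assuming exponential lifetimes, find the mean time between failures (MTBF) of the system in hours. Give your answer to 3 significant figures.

Series of exponential components: λ_sys = Σ λ_i
λ_sys = 0.000014 + 0.00010 + 0.00031 + 0.000025 + 0.0000010 + 0.00033 = 7.8000e-04 /h
MTBF = 1 / λ_sys = 1280 h

1280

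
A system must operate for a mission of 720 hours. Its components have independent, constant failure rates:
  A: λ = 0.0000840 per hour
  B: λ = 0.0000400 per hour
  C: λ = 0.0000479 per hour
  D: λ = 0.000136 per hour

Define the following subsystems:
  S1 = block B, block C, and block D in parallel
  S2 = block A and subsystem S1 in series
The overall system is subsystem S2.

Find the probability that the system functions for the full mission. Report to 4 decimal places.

0.9412

R(A) = exp(−0.0000840 × 720) = 0.941313
R(B) = exp(−0.0000400 × 720) = 0.971611
R(C) = exp(−0.0000479 × 720) = 0.966100
R(D) = exp(−0.000136 × 720) = 0.906721
Parallel (B, C, and D): 1 − (1 − 0.971611)(1 − 0.966100)(1 − 0.906721) = 0.999910
Series (A and [0.999910]): 0.941313 × 0.999910 = 0.9412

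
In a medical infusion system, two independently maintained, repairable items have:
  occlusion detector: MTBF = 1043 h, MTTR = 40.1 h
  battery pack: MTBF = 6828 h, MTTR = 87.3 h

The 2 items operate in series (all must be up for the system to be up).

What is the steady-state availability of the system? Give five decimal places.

0.95082

A(occlusion detector) = MTBF/(MTBF+MTTR) = 1043/(1043+40.1) = 0.962977
A(battery pack) = MTBF/(MTBF+MTTR) = 6828/(6828+87.3) = 0.987376
Series availability: 0.962977 × 0.987376 = 0.95082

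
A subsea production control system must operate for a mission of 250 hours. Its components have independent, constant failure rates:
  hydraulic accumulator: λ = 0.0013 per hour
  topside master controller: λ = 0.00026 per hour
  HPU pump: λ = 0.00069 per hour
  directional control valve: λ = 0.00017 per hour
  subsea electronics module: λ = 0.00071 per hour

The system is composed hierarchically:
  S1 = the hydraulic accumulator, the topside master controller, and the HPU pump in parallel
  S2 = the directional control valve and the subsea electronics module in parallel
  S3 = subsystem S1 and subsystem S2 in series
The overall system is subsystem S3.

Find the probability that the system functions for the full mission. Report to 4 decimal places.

R(hydraulic accumulator) = exp(−0.0013 × 250) = 0.722527
R(topside master controller) = exp(−0.00026 × 250) = 0.937067
R(HPU pump) = exp(−0.00069 × 250) = 0.841558
R(directional control valve) = exp(−0.00017 × 250) = 0.958390
R(subsea electronics module) = exp(−0.00071 × 250) = 0.837361
Parallel (hydraulic accumulator, topside master controller, and HPU pump): 1 − (1 − 0.722527)(1 − 0.937067)(1 − 0.841558) = 0.997233
Parallel (directional control valve and subsea electronics module): 1 − (1 − 0.958390)(1 − 0.837361) = 0.993233
Series ([0.997233] and [0.993233]): 0.997233 × 0.993233 = 0.9905

0.9905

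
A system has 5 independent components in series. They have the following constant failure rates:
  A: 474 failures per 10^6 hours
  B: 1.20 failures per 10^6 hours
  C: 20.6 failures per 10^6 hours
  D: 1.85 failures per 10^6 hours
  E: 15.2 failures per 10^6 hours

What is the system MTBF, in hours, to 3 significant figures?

1950

Series of exponential components: λ_sys = Σ λ_i
λ_sys = 0.000474 + 0.00000120 + 0.0000206 + 0.00000185 + 0.0000152 = 5.1285e-04 /h
MTBF = 1 / λ_sys = 1950 h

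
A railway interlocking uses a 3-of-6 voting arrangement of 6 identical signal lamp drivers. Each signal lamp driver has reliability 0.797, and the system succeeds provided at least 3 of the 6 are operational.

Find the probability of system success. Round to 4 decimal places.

0.9821

R = Σ_{i=3}^{6} C(6,i) p^i (1−p)^{6−i} with p = 0.797
C(6,3)·0.797^3·0.203^3 = 0.084702
C(6,4)·0.797^4·0.203^2 = 0.249412
C(6,5)·0.797^5·0.203^1 = 0.391687
C(6,6)·0.797^6·0.203^0 = 0.256301
Sum = 0.9821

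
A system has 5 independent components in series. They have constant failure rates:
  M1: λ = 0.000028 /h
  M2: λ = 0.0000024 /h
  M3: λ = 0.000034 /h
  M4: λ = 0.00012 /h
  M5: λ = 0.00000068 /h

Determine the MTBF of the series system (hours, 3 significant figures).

5400

Series of exponential components: λ_sys = Σ λ_i
λ_sys = 0.000028 + 0.0000024 + 0.000034 + 0.00012 + 0.00000068 = 1.8508e-04 /h
MTBF = 1 / λ_sys = 5400 h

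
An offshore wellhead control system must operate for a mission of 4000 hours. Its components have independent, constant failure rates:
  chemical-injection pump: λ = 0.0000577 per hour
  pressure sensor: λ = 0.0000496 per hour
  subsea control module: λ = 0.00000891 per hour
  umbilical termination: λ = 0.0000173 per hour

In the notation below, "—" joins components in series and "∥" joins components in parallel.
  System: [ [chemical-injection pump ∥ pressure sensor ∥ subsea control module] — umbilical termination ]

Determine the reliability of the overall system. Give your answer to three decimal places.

0.932

R(chemical-injection pump) = exp(−0.0000577 × 4000) = 0.79390
R(pressure sensor) = exp(−0.0000496 × 4000) = 0.82004
R(subsea control module) = exp(−0.00000891 × 4000) = 0.96499
R(umbilical termination) = exp(−0.0000173 × 4000) = 0.93314
Parallel (chemical-injection pump, pressure sensor, and subsea control module): 1 − (1 − 0.79390)(1 − 0.82004)(1 − 0.96499) = 0.99870
Series ([0.99870] and umbilical termination): 0.99870 × 0.93314 = 0.932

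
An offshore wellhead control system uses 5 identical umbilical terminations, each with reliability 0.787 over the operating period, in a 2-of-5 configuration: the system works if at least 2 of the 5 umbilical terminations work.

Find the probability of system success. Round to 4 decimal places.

R = Σ_{i=2}^{5} C(5,i) p^i (1−p)^{5−i} with p = 0.787
C(5,2)·0.787^2·0.213^3 = 0.059853
C(5,3)·0.787^3·0.213^2 = 0.221148
C(5,4)·0.787^4·0.213^1 = 0.408553
C(5,5)·0.787^5·0.213^0 = 0.301907
Sum = 0.9915

0.9915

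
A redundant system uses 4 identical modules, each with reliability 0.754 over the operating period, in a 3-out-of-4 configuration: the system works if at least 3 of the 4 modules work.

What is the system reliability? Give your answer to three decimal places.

R = Σ_{i=3}^{4} C(4,i) p^i (1−p)^{4−i} with p = 0.754
C(4,3)·0.754^3·0.246^1 = 0.42180
C(4,4)·0.754^4·0.246^0 = 0.32321
Sum = 0.745

0.745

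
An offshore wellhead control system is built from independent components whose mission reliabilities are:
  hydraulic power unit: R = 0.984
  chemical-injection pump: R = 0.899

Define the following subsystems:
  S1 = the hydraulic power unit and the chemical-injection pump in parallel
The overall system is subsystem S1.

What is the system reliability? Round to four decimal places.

Parallel (hydraulic power unit and chemical-injection pump): 1 − (1 − 0.984000)(1 − 0.899000) = 0.9984

0.9984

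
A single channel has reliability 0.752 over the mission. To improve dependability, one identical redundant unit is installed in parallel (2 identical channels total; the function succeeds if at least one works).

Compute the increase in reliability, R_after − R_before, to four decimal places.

0.1865

R_before = 0.752
R_after = 1 − (1 − 0.752)^2 = 0.9385
ΔR = 0.9385 − 0.752 = 0.1865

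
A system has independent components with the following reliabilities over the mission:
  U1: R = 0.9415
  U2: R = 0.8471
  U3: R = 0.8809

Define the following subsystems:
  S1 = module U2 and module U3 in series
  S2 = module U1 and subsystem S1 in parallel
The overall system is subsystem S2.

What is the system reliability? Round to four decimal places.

0.9852

Series (U2 and U3): 0.847100 × 0.880900 = 0.746210
Parallel (U1 and [0.746210]): 1 − (1 − 0.941500)(1 − 0.746210) = 0.9852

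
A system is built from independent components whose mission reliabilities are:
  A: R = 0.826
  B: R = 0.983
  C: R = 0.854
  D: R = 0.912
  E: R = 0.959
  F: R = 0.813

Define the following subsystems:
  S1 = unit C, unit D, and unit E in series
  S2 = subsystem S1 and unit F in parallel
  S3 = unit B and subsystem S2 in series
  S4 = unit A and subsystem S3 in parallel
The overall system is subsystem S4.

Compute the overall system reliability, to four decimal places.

Series (C, D, and E): 0.854000 × 0.912000 × 0.959000 = 0.746915
Parallel ([0.746915] and F): 1 − (1 − 0.746915)(1 − 0.813000) = 0.952673
Series (B and [0.952673]): 0.983000 × 0.952673 = 0.936478
Parallel (A and [0.936478]): 1 − (1 − 0.826000)(1 − 0.936478) = 0.9889

0.9889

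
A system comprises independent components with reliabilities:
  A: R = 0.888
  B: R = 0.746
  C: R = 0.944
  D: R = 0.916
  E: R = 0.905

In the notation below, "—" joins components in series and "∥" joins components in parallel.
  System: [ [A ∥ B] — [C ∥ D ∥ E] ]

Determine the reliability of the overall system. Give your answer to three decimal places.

Parallel (A and B): 1 − (1 − 0.88800)(1 − 0.74600) = 0.97155
Parallel (C, D, and E): 1 − (1 − 0.94400)(1 − 0.91600)(1 − 0.90500) = 0.99955
Series ([0.97155] and [0.99955]): 0.97155 × 0.99955 = 0.971

0.971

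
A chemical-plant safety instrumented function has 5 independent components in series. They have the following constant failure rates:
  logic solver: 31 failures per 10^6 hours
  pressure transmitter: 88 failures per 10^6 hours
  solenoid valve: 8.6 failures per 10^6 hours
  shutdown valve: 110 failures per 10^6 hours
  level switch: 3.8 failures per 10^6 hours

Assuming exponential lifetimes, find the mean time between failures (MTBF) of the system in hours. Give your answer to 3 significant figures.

4140

Series of exponential components: λ_sys = Σ λ_i
λ_sys = 0.000031 + 0.000088 + 0.0000086 + 0.00011 + 0.0000038 = 2.4140e-04 /h
MTBF = 1 / λ_sys = 4140 h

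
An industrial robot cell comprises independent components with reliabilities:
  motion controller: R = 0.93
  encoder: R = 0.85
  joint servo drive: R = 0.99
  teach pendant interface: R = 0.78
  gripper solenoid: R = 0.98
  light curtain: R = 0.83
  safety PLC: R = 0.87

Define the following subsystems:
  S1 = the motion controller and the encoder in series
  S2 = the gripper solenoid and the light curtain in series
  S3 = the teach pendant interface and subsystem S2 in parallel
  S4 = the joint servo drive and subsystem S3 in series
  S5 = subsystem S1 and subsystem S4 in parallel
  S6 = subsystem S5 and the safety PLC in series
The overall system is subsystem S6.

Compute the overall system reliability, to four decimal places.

Series (motion controller and encoder): 0.930000 × 0.850000 = 0.790500
Series (gripper solenoid and light curtain): 0.980000 × 0.830000 = 0.813400
Parallel (teach pendant interface and [0.813400]): 1 − (1 − 0.780000)(1 − 0.813400) = 0.958948
Series (joint servo drive and [0.958948]): 0.990000 × 0.958948 = 0.949359
Parallel ([0.790500] and [0.949359]): 1 − (1 − 0.790500)(1 − 0.949359) = 0.989391
Series ([0.989391] and safety PLC): 0.989391 × 0.870000 = 0.8608

0.8608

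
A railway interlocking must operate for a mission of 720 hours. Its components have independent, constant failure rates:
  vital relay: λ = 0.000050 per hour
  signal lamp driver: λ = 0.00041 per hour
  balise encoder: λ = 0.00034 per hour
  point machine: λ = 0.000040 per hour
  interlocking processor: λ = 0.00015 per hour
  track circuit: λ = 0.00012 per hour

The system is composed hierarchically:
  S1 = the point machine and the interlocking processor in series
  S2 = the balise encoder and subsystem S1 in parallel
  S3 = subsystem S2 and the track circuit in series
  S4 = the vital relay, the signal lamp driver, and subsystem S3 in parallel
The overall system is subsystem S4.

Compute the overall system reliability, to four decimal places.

0.9990

R(vital relay) = exp(−0.000050 × 720) = 0.964640
R(signal lamp driver) = exp(−0.00041 × 720) = 0.744383
R(balise encoder) = exp(−0.00034 × 720) = 0.782861
R(point machine) = exp(−0.000040 × 720) = 0.971611
R(interlocking processor) = exp(−0.00015 × 720) = 0.897628
R(track circuit) = exp(−0.00012 × 720) = 0.917227
Series (point machine and interlocking processor): 0.971611 × 0.897628 = 0.872145
Parallel (balise encoder and [0.872145]): 1 − (1 − 0.782861)(1 − 0.872145) = 0.972238
Series ([0.972238] and track circuit): 0.972238 × 0.917227 = 0.891763
Parallel (vital relay, signal lamp driver, and [0.891763]): 1 − (1 − 0.964640)(1 − 0.744383)(1 − 0.891763) = 0.9990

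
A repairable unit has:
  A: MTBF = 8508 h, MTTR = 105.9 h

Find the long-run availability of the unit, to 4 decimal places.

A(A) = MTBF/(MTBF+MTTR) = 8508/(8508+105.9) = 0.9877

0.9877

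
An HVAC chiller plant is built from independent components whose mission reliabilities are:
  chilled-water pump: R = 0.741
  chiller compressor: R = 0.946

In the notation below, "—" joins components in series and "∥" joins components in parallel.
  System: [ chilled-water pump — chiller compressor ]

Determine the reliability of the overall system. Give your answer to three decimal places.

Series (chilled-water pump and chiller compressor): 0.74100 × 0.94600 = 0.701

0.701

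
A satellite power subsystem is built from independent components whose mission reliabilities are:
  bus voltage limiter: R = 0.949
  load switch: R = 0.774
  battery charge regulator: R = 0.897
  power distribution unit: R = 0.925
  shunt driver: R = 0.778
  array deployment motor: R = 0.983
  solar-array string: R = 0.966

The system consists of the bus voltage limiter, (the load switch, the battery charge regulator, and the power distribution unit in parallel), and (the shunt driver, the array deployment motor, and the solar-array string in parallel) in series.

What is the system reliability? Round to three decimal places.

0.947

Parallel (load switch, battery charge regulator, and power distribution unit): 1 − (1 − 0.77400)(1 − 0.89700)(1 − 0.92500) = 0.99825
Parallel (shunt driver, array deployment motor, and solar-array string): 1 − (1 − 0.77800)(1 − 0.98300)(1 − 0.96600) = 0.99987
Series (bus voltage limiter, [0.99825], and [0.99987]): 0.94900 × 0.99825 × 0.99987 = 0.947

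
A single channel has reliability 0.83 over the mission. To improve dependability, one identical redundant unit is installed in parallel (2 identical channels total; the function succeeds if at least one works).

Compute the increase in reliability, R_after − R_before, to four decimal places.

R_before = 0.83
R_after = 1 − (1 − 0.83)^2 = 0.9711
ΔR = 0.9711 − 0.83 = 0.1411

0.1411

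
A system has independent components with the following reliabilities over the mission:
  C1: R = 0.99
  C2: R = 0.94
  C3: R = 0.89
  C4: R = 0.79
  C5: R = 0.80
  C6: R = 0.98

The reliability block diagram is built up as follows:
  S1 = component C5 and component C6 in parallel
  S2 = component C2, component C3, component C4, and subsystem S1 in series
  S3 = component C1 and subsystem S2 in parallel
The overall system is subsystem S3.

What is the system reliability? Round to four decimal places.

0.9966

Parallel (C5 and C6): 1 − (1 − 0.800000)(1 − 0.980000) = 0.996000
Series (C2, C3, C4, and [0.996000]): 0.940000 × 0.890000 × 0.790000 × 0.996000 = 0.658270
Parallel (C1 and [0.658270]): 1 − (1 − 0.990000)(1 − 0.658270) = 0.9966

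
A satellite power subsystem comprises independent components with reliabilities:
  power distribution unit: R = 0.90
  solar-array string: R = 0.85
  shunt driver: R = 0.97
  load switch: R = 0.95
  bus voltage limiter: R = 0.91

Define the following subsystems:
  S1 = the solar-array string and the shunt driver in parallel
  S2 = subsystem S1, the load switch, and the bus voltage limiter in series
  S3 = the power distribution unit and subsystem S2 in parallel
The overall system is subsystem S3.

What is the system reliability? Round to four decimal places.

0.9861

Parallel (solar-array string and shunt driver): 1 − (1 − 0.850000)(1 − 0.970000) = 0.995500
Series ([0.995500], load switch, and bus voltage limiter): 0.995500 × 0.950000 × 0.910000 = 0.860610
Parallel (power distribution unit and [0.860610]): 1 − (1 − 0.900000)(1 − 0.860610) = 0.9861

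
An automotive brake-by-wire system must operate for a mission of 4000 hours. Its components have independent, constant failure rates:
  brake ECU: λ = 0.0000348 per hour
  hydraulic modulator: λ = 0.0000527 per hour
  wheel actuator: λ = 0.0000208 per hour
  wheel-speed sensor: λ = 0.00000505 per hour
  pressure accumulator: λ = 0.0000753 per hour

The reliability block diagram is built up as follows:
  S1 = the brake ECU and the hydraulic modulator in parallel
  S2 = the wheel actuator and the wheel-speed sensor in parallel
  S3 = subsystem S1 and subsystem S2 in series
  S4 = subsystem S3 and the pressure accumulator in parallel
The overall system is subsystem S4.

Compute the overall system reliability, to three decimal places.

R(brake ECU) = exp(−0.0000348 × 4000) = 0.87005
R(hydraulic modulator) = exp(−0.0000527 × 4000) = 0.80994
R(wheel actuator) = exp(−0.0000208 × 4000) = 0.92017
R(wheel-speed sensor) = exp(−0.00000505 × 4000) = 0.98000
R(pressure accumulator) = exp(−0.0000753 × 4000) = 0.73993
Parallel (brake ECU and hydraulic modulator): 1 − (1 − 0.87005)(1 − 0.80994) = 0.97530
Parallel (wheel actuator and wheel-speed sensor): 1 − (1 − 0.92017)(1 − 0.98000) = 0.99840
Series ([0.97530] and [0.99840]): 0.97530 × 0.99840 = 0.97374
Parallel ([0.97374] and pressure accumulator): 1 − (1 − 0.97374)(1 − 0.73993) = 0.993

0.993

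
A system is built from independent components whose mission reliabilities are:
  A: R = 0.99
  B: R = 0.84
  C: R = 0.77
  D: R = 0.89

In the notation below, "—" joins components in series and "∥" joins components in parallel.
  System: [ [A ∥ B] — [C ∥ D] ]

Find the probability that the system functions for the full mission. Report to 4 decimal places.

0.9731

Parallel (A and B): 1 − (1 − 0.990000)(1 − 0.840000) = 0.998400
Parallel (C and D): 1 − (1 − 0.770000)(1 − 0.890000) = 0.974700
Series ([0.998400] and [0.974700]): 0.998400 × 0.974700 = 0.9731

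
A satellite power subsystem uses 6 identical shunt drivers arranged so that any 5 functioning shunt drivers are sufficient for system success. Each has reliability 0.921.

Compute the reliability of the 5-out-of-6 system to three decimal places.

R = Σ_{i=5}^{6} C(6,i) p^i (1−p)^{6−i} with p = 0.921
C(6,5)·0.921^5·0.079^1 = 0.31411
C(6,6)·0.921^6·0.079^0 = 0.61032
Sum = 0.924

0.924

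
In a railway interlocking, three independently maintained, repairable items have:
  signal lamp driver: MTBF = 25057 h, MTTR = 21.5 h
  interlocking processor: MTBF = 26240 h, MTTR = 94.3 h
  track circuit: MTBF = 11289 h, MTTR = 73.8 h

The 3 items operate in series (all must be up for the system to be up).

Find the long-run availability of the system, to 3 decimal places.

0.989

A(signal lamp driver) = MTBF/(MTBF+MTTR) = 25057/(25057+21.5) = 0.999143
A(interlocking processor) = MTBF/(MTBF+MTTR) = 26240/(26240+94.3) = 0.996419
A(track circuit) = MTBF/(MTBF+MTTR) = 11289/(11289+73.8) = 0.993505
Series availability: 0.999143 × 0.996419 × 0.993505 = 0.989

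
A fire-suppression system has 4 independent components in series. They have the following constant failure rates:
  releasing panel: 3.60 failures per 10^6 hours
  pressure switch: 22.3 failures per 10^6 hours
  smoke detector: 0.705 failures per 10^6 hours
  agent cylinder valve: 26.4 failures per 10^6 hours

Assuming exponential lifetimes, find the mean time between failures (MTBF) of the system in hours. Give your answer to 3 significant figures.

Series of exponential components: λ_sys = Σ λ_i
λ_sys = 0.00000360 + 0.0000223 + 0.000000705 + 0.0000264 = 5.3005e-05 /h
MTBF = 1 / λ_sys = 18900 h

18900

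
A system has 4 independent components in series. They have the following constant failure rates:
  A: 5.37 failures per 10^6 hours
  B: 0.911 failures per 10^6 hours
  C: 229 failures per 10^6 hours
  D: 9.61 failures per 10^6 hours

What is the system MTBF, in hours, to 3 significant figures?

Series of exponential components: λ_sys = Σ λ_i
λ_sys = 0.00000537 + 0.000000911 + 0.000229 + 0.00000961 = 2.4489e-04 /h
MTBF = 1 / λ_sys = 4080 h

4080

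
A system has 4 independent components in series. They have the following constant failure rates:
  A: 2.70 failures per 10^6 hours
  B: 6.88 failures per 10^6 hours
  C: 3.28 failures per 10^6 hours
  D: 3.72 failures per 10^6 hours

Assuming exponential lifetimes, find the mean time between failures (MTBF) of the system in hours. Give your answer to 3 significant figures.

60300

Series of exponential components: λ_sys = Σ λ_i
λ_sys = 0.00000270 + 0.00000688 + 0.00000328 + 0.00000372 = 1.6580e-05 /h
MTBF = 1 / λ_sys = 60300 h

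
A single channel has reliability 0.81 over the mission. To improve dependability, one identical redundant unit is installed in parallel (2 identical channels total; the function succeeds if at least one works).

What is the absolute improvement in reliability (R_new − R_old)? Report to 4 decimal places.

R_before = 0.81
R_after = 1 − (1 − 0.81)^2 = 0.9639
ΔR = 0.9639 − 0.81 = 0.1539

0.1539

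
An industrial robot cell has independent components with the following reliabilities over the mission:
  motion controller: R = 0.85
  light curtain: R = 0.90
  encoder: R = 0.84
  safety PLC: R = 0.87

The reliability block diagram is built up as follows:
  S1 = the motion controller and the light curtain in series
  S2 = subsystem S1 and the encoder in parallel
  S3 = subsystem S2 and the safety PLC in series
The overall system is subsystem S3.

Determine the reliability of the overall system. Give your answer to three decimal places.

Series (motion controller and light curtain): 0.85000 × 0.90000 = 0.76500
Parallel ([0.76500] and encoder): 1 − (1 − 0.76500)(1 − 0.84000) = 0.96240
Series ([0.96240] and safety PLC): 0.96240 × 0.87000 = 0.837

0.837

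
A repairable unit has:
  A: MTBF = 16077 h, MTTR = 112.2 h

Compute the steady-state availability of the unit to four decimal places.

0.9931

A(A) = MTBF/(MTBF+MTTR) = 16077/(16077+112.2) = 0.9931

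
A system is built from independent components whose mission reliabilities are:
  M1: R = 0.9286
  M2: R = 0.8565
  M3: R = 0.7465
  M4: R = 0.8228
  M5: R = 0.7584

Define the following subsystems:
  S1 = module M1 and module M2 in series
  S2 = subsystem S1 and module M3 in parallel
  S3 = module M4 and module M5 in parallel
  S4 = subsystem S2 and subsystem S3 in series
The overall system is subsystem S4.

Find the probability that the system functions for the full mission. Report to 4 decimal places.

0.9075

Series (M1 and M2): 0.928600 × 0.856500 = 0.795346
Parallel ([0.795346] and M3): 1 − (1 − 0.795346)(1 − 0.746500) = 0.948120
Parallel (M4 and M5): 1 − (1 − 0.822800)(1 − 0.758400) = 0.957188
Series ([0.948120] and [0.957188]): 0.948120 × 0.957188 = 0.9075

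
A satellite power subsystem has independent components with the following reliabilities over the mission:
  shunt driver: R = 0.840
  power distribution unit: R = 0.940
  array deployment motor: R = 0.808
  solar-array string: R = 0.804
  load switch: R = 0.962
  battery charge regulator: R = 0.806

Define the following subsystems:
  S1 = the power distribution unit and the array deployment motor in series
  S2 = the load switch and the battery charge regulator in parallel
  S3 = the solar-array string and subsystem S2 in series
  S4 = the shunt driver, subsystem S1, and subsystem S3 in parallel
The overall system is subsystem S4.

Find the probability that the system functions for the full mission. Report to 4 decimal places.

0.9922

Series (power distribution unit and array deployment motor): 0.940000 × 0.808000 = 0.759520
Parallel (load switch and battery charge regulator): 1 − (1 − 0.962000)(1 − 0.806000) = 0.992628
Series (solar-array string and [0.992628]): 0.804000 × 0.992628 = 0.798073
Parallel (shunt driver, [0.759520], and [0.798073]): 1 − (1 − 0.840000)(1 − 0.759520)(1 − 0.798073) = 0.9922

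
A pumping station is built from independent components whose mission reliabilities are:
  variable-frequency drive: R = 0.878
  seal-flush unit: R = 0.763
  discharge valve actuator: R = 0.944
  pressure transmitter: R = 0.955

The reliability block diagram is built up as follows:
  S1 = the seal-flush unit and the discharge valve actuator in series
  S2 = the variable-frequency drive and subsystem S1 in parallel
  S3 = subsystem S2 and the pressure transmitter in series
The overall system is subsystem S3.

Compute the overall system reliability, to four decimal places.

Series (seal-flush unit and discharge valve actuator): 0.763000 × 0.944000 = 0.720272
Parallel (variable-frequency drive and [0.720272]): 1 − (1 − 0.878000)(1 − 0.720272) = 0.965873
Series ([0.965873] and pressure transmitter): 0.965873 × 0.955000 = 0.9224

0.9224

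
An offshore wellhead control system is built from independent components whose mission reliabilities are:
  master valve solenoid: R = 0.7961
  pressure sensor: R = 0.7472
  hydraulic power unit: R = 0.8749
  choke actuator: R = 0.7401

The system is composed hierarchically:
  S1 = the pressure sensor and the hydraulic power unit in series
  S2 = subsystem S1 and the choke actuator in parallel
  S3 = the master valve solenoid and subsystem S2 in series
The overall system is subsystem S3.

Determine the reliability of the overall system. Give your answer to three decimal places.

0.724

Series (pressure sensor and hydraulic power unit): 0.74720 × 0.87490 = 0.65373
Parallel ([0.65373] and choke actuator): 1 − (1 − 0.65373)(1 − 0.74010) = 0.91000
Series (master valve solenoid and [0.91000]): 0.79610 × 0.91000 = 0.724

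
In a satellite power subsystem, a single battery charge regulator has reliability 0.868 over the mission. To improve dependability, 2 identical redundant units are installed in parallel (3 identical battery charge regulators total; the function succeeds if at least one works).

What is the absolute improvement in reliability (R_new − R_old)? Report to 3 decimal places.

R_before = 0.868
R_after = 1 − (1 − 0.868)^3 = 0.998
ΔR = 0.998 − 0.868 = 0.130

0.130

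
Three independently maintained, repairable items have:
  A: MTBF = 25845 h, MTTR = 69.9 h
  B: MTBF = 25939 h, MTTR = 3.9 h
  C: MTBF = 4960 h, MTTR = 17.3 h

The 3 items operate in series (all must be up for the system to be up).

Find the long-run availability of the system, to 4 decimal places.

0.9937

A(A) = MTBF/(MTBF+MTTR) = 25845/(25845+69.9) = 0.997303
A(B) = MTBF/(MTBF+MTTR) = 25939/(25939+3.9) = 0.999850
A(C) = MTBF/(MTBF+MTTR) = 4960/(4960+17.3) = 0.996524
Series availability: 0.997303 × 0.999850 × 0.996524 = 0.9937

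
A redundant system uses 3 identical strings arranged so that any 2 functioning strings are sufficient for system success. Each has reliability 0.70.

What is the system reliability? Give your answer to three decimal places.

0.784

R = Σ_{i=2}^{3} C(3,i) p^i (1−p)^{3−i} with p = 0.70
C(3,2)·0.70^2·0.30^1 = 0.44100
C(3,3)·0.70^3·0.30^0 = 0.34300
Sum = 0.784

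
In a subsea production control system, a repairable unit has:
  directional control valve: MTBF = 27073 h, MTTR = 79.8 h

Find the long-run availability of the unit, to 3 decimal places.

A(directional control valve) = MTBF/(MTBF+MTTR) = 27073/(27073+79.8) = 0.997

0.997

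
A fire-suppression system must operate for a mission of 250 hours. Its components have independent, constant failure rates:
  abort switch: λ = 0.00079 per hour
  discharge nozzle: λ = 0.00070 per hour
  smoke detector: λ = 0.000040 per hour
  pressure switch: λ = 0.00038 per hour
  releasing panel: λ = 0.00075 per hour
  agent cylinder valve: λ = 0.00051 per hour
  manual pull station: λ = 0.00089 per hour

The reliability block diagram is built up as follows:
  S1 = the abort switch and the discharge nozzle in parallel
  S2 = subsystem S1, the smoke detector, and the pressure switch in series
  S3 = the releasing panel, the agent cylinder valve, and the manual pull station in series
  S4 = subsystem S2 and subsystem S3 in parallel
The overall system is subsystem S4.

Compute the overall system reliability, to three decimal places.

0.948

R(abort switch) = exp(−0.00079 × 250) = 0.82078
R(discharge nozzle) = exp(−0.00070 × 250) = 0.83946
R(smoke detector) = exp(−0.000040 × 250) = 0.99005
R(pressure switch) = exp(−0.00038 × 250) = 0.90937
R(releasing panel) = exp(−0.00075 × 250) = 0.82903
R(agent cylinder valve) = exp(−0.00051 × 250) = 0.88029
R(manual pull station) = exp(−0.00089 × 250) = 0.80052
Parallel (abort switch and discharge nozzle): 1 − (1 − 0.82078)(1 − 0.83946) = 0.97123
Series ([0.97123], smoke detector, and pressure switch): 0.97123 × 0.99005 × 0.90937 = 0.87442
Series (releasing panel, agent cylinder valve, and manual pull station): 0.82903 × 0.88029 × 0.80052 = 0.58421
Parallel ([0.87442] and [0.58421]): 1 − (1 − 0.87442)(1 − 0.58421) = 0.948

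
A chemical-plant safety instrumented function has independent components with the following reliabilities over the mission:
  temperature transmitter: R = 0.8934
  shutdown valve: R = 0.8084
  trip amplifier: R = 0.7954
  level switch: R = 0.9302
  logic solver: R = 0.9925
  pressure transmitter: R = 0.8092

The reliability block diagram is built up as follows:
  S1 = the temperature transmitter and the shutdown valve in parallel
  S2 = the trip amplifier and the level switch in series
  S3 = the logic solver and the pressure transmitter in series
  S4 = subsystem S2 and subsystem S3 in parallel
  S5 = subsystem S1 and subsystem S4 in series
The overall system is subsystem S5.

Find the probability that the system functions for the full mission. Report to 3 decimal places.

Parallel (temperature transmitter and shutdown valve): 1 − (1 − 0.89340)(1 − 0.80840) = 0.97958
Series (trip amplifier and level switch): 0.79540 × 0.93020 = 0.73988
Series (logic solver and pressure transmitter): 0.99250 × 0.80920 = 0.80313
Parallel ([0.73988] and [0.80313]): 1 − (1 − 0.73988)(1 − 0.80313) = 0.94879
Series ([0.97958] and [0.94879]): 0.97958 × 0.94879 = 0.929

0.929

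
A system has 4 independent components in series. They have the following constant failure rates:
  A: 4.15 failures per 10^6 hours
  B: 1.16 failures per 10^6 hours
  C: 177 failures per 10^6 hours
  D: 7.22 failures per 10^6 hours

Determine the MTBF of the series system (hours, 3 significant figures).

5280

Series of exponential components: λ_sys = Σ λ_i
λ_sys = 0.00000415 + 0.00000116 + 0.000177 + 0.00000722 = 1.8953e-04 /h
MTBF = 1 / λ_sys = 5280 h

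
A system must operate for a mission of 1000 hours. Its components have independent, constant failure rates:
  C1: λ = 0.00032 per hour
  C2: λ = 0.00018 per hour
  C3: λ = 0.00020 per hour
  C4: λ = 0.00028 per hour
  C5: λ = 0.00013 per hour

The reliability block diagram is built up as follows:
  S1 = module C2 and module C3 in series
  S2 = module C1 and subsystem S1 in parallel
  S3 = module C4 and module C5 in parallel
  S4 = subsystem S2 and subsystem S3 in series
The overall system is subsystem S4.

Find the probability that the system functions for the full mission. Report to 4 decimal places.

0.8862

R(C1) = exp(−0.00032 × 1000) = 0.726149
R(C2) = exp(−0.00018 × 1000) = 0.835270
R(C3) = exp(−0.00020 × 1000) = 0.818731
R(C4) = exp(−0.00028 × 1000) = 0.755784
R(C5) = exp(−0.00013 × 1000) = 0.878095
Series (C2 and C3): 0.835270 × 0.818731 = 0.683861
Parallel (C1 and [0.683861]): 1 − (1 − 0.726149)(1 − 0.683861) = 0.913425
Parallel (C4 and C5): 1 − (1 − 0.755784)(1 − 0.878095) = 0.970229
Series ([0.913425] and [0.970229]): 0.913425 × 0.970229 = 0.8862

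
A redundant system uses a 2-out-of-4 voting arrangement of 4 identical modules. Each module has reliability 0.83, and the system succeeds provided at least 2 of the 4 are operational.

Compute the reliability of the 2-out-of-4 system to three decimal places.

R = Σ_{i=2}^{4} C(4,i) p^i (1−p)^{4−i} with p = 0.83
C(4,2)·0.83^2·0.17^2 = 0.11946
C(4,3)·0.83^3·0.17^1 = 0.38882
C(4,4)·0.83^4·0.17^0 = 0.47458
Sum = 0.983

0.983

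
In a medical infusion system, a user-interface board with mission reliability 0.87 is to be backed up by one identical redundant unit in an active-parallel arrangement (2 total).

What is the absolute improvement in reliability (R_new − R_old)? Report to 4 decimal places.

R_before = 0.87
R_after = 1 − (1 − 0.87)^2 = 0.9831
ΔR = 0.9831 − 0.87 = 0.1131

0.1131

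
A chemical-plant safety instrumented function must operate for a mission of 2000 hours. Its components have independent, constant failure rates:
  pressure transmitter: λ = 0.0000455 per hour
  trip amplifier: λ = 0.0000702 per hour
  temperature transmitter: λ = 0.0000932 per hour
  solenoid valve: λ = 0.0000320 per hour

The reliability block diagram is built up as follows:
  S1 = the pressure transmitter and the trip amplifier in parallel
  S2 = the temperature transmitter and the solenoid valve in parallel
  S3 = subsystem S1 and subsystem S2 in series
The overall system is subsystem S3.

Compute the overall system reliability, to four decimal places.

0.9782

R(pressure transmitter) = exp(−0.0000455 × 2000) = 0.913018
R(trip amplifier) = exp(−0.0000702 × 2000) = 0.869011
R(temperature transmitter) = exp(−0.0000932 × 2000) = 0.829942
R(solenoid valve) = exp(−0.0000320 × 2000) = 0.938005
Parallel (pressure transmitter and trip amplifier): 1 − (1 − 0.913018)(1 − 0.869011) = 0.988606
Parallel (temperature transmitter and solenoid valve): 1 − (1 − 0.829942)(1 − 0.938005) = 0.989457
Series ([0.988606] and [0.989457]): 0.988606 × 0.989457 = 0.9782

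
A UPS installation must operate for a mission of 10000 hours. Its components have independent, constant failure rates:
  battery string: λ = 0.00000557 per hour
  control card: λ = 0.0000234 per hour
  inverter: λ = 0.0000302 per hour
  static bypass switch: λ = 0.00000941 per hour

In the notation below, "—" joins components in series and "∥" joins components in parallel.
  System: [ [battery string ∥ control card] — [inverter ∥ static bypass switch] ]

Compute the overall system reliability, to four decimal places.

0.9656

R(battery string) = exp(−0.00000557 × 10000) = 0.945823
R(control card) = exp(−0.0000234 × 10000) = 0.791362
R(inverter) = exp(−0.0000302 × 10000) = 0.739338
R(static bypass switch) = exp(−0.00000941 × 10000) = 0.910192
Parallel (battery string and control card): 1 − (1 − 0.945823)(1 − 0.791362) = 0.988697
Parallel (inverter and static bypass switch): 1 − (1 − 0.739338)(1 − 0.910192) = 0.976590
Series ([0.988697] and [0.976590]): 0.988697 × 0.976590 = 0.9656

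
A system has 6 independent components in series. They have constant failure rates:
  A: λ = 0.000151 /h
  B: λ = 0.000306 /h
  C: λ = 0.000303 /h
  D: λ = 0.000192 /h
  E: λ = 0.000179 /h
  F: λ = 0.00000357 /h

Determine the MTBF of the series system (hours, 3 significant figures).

881

Series of exponential components: λ_sys = Σ λ_i
λ_sys = 0.000151 + 0.000306 + 0.000303 + 0.000192 + 0.000179 + 0.00000357 = 1.1346e-03 /h
MTBF = 1 / λ_sys = 881 h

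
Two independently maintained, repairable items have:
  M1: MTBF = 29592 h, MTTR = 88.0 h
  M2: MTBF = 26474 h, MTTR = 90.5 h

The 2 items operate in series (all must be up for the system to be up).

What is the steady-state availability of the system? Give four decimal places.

A(M1) = MTBF/(MTBF+MTTR) = 29592/(29592+88.0) = 0.997035
A(M2) = MTBF/(MTBF+MTTR) = 26474/(26474+90.5) = 0.996593
Series availability: 0.997035 × 0.996593 = 0.9936

0.9936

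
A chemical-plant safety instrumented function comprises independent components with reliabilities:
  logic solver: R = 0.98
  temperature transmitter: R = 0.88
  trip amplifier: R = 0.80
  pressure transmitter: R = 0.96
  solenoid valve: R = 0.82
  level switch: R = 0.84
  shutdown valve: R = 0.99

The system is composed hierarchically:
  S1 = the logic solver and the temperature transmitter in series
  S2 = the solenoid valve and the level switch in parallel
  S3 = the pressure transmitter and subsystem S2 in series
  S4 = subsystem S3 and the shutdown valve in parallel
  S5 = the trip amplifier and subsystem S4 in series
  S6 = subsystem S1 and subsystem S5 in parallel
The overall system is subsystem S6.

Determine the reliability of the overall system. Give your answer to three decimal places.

0.972

Series (logic solver and temperature transmitter): 0.98000 × 0.88000 = 0.86240
Parallel (solenoid valve and level switch): 1 − (1 − 0.82000)(1 − 0.84000) = 0.97120
Series (pressure transmitter and [0.97120]): 0.96000 × 0.97120 = 0.93235
Parallel ([0.93235] and shutdown valve): 1 − (1 − 0.93235)(1 − 0.99000) = 0.99932
Series (trip amplifier and [0.99932]): 0.80000 × 0.99932 = 0.79946
Parallel ([0.86240] and [0.79946]): 1 − (1 − 0.86240)(1 − 0.79946) = 0.972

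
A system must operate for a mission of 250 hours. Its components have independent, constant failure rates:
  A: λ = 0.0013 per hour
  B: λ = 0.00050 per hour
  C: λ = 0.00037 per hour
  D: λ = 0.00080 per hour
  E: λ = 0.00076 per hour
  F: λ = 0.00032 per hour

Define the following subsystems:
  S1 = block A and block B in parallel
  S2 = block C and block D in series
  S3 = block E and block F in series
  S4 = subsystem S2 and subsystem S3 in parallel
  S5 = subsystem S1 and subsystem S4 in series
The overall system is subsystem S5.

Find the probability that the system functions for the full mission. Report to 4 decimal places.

R(A) = exp(−0.0013 × 250) = 0.722527
R(B) = exp(−0.00050 × 250) = 0.882497
R(C) = exp(−0.00037 × 250) = 0.911649
R(D) = exp(−0.00080 × 250) = 0.818731
R(E) = exp(−0.00076 × 250) = 0.826959
R(F) = exp(−0.00032 × 250) = 0.923116
Parallel (A and B): 1 − (1 − 0.722527)(1 − 0.882497) = 0.967396
Series (C and D): 0.911649 × 0.818731 = 0.746395
Series (E and F): 0.826959 × 0.923116 = 0.763379
Parallel ([0.746395] and [0.763379]): 1 − (1 − 0.746395)(1 − 0.763379) = 0.939992
Series ([0.967396] and [0.939992]): 0.967396 × 0.939992 = 0.9093

0.9093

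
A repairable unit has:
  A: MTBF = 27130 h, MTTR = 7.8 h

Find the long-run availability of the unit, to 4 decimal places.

A(A) = MTBF/(MTBF+MTTR) = 27130/(27130+7.8) = 0.9997

0.9997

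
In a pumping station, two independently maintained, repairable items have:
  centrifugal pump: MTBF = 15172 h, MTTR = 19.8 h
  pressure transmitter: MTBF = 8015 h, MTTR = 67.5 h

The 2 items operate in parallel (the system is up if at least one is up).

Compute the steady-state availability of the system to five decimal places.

0.99999

A(centrifugal pump) = MTBF/(MTBF+MTTR) = 15172/(15172+19.8) = 0.998697
A(pressure transmitter) = MTBF/(MTBF+MTTR) = 8015/(8015+67.5) = 0.991649
Parallel availability: 1 − (1 − 0.998697)(1 − 0.991649) = 0.99999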